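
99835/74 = 1349 + 9/74 = 1349.12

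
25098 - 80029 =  - 54931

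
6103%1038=913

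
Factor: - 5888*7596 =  - 2^10* 3^2*23^1*211^1  =  - 44725248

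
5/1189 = 5/1189 = 0.00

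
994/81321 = 994/81321 = 0.01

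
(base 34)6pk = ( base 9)11633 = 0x1e7e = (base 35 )6D1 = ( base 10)7806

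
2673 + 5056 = 7729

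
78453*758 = 59467374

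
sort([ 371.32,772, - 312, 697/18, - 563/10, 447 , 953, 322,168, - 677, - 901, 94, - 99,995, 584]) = [-901,- 677,-312, - 99,-563/10,  697/18 , 94,168, 322,371.32,  447, 584,  772,953, 995] 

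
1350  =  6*225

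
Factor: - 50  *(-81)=4050 = 2^1*3^4*5^2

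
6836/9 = 6836/9=759.56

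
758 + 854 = 1612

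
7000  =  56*125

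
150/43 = 3+21/43= 3.49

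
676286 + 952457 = 1628743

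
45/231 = 15/77= 0.19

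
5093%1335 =1088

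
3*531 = 1593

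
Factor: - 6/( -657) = 2/219 = 2^1*3^( - 1 )*73^( - 1)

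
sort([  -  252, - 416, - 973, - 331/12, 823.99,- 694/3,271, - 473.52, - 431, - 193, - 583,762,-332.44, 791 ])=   [ - 973, - 583, - 473.52,- 431, - 416, - 332.44, - 252, - 694/3,  -  193,-331/12,  271, 762,791, 823.99 ]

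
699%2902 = 699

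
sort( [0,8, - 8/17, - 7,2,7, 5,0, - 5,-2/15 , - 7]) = [-7,  -  7,  -  5, - 8/17,  -  2/15, 0,0, 2 , 5, 7, 8]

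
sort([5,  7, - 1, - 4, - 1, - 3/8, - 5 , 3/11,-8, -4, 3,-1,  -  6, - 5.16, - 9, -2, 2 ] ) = [ - 9,- 8, - 6, - 5.16, - 5, - 4,-4, -2, - 1,  -  1, - 1, -3/8,3/11,2, 3, 5, 7 ]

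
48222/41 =48222/41 =1176.15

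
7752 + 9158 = 16910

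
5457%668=113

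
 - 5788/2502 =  - 3 + 859/1251 = - 2.31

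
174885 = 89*1965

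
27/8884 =27/8884 =0.00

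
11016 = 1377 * 8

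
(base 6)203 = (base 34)27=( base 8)113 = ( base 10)75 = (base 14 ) 55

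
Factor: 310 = 2^1*5^1* 31^1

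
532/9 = 532/9 =59.11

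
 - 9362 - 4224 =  - 13586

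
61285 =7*8755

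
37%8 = 5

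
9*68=612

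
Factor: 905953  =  271^1 *3343^1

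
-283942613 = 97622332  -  381564945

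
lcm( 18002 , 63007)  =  126014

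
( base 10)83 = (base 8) 123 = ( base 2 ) 1010011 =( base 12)6b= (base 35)2d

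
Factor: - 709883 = - 353^1*2011^1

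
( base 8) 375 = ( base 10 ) 253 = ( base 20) CD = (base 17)ef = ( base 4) 3331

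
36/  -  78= - 1 + 7/13= - 0.46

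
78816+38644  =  117460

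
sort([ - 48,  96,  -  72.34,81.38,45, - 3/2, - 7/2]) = [ - 72.34 , - 48 , - 7/2, - 3/2,45,  81.38,96] 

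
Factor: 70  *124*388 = 2^5 *5^1 *7^1*31^1* 97^1 = 3367840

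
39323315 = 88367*445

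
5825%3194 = 2631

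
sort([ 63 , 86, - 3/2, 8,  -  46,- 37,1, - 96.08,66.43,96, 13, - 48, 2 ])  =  [  -  96.08,  -  48, - 46, - 37 , - 3/2,1 , 2,8, 13, 63, 66.43,86, 96]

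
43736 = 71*616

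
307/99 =307/99 = 3.10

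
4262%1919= 424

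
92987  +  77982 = 170969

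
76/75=1 + 1/75 = 1.01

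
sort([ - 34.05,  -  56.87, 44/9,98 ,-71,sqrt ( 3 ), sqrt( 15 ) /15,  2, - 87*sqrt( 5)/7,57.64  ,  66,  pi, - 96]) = [ - 96,-71, - 56.87, - 34.05, - 87*sqrt( 5) /7,sqrt( 15)/15, sqrt( 3),2,pi , 44/9,57.64 , 66, 98 ]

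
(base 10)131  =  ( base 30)4b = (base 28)4j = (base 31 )47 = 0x83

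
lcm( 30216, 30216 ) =30216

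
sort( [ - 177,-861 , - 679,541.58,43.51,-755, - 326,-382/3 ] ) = [ - 861, - 755, - 679, - 326 ,-177, - 382/3  ,  43.51, 541.58]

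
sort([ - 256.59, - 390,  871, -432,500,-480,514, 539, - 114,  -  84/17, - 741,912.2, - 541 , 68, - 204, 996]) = [-741, - 541,-480, -432, - 390, - 256.59 ,  -  204,  -  114, - 84/17, 68,500 , 514,539, 871,  912.2,996] 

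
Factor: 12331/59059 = 19/91=7^(-1 )*13^( - 1 )*19^1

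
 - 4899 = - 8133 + 3234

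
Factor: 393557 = 393557^1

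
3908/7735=3908/7735 = 0.51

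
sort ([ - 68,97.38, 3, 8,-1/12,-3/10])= [  -  68, - 3/10, - 1/12 , 3, 8,97.38 ] 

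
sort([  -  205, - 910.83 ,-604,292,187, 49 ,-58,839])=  [ - 910.83,  -  604, - 205, - 58 , 49,187, 292 , 839] 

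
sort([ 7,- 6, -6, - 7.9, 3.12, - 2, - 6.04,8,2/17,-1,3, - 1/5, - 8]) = [ - 8,-7.9,- 6.04, - 6,  -  6,  -  2 , - 1, - 1/5,  2/17  ,  3, 3.12, 7, 8 ] 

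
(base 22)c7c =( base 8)13526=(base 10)5974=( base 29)730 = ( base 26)8LK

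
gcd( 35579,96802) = 1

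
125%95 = 30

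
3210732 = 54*59458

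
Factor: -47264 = -2^5 *7^1*211^1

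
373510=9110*41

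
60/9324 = 5/777 = 0.01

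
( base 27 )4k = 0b10000000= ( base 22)5i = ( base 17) 79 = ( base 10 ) 128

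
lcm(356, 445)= 1780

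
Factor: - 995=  - 5^1* 199^1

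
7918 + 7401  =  15319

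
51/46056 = 17/15352 =0.00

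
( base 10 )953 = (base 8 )1671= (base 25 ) 1D3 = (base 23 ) 1IA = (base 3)1022022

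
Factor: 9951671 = 2251^1 * 4421^1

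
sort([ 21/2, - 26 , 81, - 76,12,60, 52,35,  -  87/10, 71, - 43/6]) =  [ - 76, - 26 , - 87/10, - 43/6, 21/2,12,35,52, 60, 71,81 ]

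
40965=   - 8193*( - 5)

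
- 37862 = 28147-66009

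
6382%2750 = 882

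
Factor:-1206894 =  - 2^1 * 3^1*13^1*15473^1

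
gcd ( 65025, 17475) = 75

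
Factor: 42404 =2^2*10601^1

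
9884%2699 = 1787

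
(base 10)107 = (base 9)128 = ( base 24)4b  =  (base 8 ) 153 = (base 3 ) 10222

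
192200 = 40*4805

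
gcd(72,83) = 1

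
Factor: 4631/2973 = 3^( - 1)*11^1*421^1*991^(-1 ) 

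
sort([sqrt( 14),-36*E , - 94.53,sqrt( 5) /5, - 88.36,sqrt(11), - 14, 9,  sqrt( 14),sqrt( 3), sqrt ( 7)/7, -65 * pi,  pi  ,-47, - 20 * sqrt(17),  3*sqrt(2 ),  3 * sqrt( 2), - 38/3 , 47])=[ - 65*pi, - 36*E,-94.53 ,- 88.36,-20* sqrt(17) , -47, - 14, -38/3,sqrt( 7 ) /7, sqrt( 5)/5,sqrt( 3), pi,sqrt( 11),sqrt( 14), sqrt(14),3 * sqrt( 2),  3*sqrt( 2 ),  9,47]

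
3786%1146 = 348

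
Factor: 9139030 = 2^1*5^1*17^1*53759^1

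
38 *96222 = 3656436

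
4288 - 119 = 4169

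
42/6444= 7/1074 = 0.01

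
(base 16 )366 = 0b1101100110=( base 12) 606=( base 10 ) 870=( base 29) 110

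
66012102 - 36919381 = 29092721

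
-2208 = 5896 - 8104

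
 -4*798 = -3192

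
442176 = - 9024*( - 49)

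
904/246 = 3 + 83/123 = 3.67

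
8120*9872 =80160640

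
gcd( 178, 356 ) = 178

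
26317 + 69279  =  95596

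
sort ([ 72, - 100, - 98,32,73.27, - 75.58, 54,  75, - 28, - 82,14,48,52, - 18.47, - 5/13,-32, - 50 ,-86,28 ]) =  [ - 100, - 98, - 86,-82,-75.58, - 50, - 32, - 28, - 18.47, - 5/13,14,28, 32, 48 , 52,54, 72,  73.27, 75]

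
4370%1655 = 1060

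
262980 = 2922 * 90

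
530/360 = 53/36  =  1.47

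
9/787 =9/787 = 0.01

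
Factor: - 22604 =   -  2^2 * 5651^1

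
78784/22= 39392/11 = 3581.09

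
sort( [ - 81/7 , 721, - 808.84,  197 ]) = [ - 808.84, - 81/7 , 197 , 721 ] 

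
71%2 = 1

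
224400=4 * 56100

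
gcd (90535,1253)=1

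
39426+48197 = 87623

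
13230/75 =882/5 = 176.40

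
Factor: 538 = 2^1*269^1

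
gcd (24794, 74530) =2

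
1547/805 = 221/115=1.92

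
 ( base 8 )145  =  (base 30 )3b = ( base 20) 51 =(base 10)101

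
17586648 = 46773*376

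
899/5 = 899/5= 179.80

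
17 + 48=65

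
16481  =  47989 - 31508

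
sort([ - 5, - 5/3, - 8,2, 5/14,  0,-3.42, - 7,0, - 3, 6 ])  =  [ - 8, - 7, - 5, - 3.42, - 3, - 5/3, 0, 0,  5/14, 2,6 ]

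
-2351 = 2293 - 4644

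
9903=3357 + 6546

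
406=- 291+697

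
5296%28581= 5296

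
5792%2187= 1418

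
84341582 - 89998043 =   -  5656461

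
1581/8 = 197+5/8= 197.62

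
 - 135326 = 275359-410685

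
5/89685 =1/17937=0.00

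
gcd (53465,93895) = 5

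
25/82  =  25/82 = 0.30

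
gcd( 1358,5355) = 7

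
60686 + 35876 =96562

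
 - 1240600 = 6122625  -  7363225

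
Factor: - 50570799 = - 3^1*19^1*157^1 *5651^1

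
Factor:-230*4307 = -2^1*5^1*23^1*59^1*73^1 = - 990610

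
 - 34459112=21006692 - 55465804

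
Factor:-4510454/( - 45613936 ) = 2^( - 3)*13^1*283^1*613^1*2850871^( - 1) = 2255227/22806968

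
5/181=5/181 = 0.03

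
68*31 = 2108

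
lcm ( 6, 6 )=6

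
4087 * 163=666181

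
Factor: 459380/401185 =2^2*19^ ( - 1 )*41^( - 1 )*223^1 = 892/779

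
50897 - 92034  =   - 41137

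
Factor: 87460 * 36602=3201210920 = 2^3 * 5^1*4373^1  *  18301^1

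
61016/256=7627/32= 238.34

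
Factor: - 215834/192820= -347/310 = - 2^( - 1 )*5^( - 1)*31^(  -  1 )*347^1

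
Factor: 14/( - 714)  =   - 1/51 =- 3^(-1 )*17^( - 1)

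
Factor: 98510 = 2^1*5^1*9851^1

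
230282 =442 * 521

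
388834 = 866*449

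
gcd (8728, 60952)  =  8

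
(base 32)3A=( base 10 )106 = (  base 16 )6A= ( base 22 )4i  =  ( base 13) 82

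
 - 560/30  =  -19 + 1/3 = -18.67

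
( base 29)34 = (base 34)2N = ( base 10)91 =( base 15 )61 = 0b1011011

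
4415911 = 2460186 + 1955725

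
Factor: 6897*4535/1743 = 10425965/581=5^1*7^( -1) * 11^2*19^1*83^( - 1 ) * 907^1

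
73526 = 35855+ 37671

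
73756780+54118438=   127875218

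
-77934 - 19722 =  - 97656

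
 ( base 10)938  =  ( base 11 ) 783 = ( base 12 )662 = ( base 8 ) 1652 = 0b1110101010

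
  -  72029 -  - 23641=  - 48388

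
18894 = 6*3149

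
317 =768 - 451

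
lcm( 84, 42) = 84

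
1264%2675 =1264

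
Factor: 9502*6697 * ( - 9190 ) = - 2^2*5^1  *37^1*181^1*919^1 * 4751^1=-584804675860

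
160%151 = 9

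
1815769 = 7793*233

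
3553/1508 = 3553/1508  =  2.36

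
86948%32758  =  21432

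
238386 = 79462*3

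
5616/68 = 1404/17 = 82.59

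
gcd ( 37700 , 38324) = 52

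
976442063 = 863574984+112867079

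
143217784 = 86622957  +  56594827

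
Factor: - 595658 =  - 2^1 *7^1*157^1*271^1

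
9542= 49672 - 40130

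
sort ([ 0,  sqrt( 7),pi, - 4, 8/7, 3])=[ - 4,0,8/7,  sqrt( 7),3,pi ]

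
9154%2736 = 946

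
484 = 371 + 113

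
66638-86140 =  - 19502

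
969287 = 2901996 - 1932709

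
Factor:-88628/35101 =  - 2^2*11^( - 1) *3191^( - 1)*22157^1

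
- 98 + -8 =-106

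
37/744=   37/744 = 0.05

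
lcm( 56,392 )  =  392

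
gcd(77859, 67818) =3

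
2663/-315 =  - 9+ 172/315 = - 8.45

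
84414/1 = 84414 =84414.00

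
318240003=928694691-610454688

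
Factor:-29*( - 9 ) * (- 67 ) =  - 17487 = - 3^2 * 29^1 * 67^1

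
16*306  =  4896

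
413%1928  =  413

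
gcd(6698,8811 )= 1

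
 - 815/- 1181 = 815/1181 = 0.69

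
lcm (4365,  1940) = 17460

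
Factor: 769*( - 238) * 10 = - 2^2*5^1*7^1*17^1*769^1 =-1830220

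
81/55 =1  +  26/55= 1.47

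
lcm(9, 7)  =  63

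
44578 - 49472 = - 4894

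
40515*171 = 6928065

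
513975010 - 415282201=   98692809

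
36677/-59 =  - 36677/59 = -621.64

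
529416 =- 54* ( - 9804) 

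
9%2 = 1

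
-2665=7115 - 9780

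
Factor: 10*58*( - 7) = - 4060 = - 2^2 * 5^1*7^1*29^1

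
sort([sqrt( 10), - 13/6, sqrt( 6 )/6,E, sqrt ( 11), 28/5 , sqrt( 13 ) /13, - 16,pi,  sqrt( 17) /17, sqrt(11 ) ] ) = [ - 16, - 13/6,sqrt ( 17) /17,  sqrt( 13 ) /13,sqrt ( 6)/6,E,pi,sqrt ( 10 ),  sqrt( 11 ),sqrt(  11),28/5] 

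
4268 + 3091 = 7359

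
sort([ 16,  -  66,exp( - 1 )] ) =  [ - 66, exp( - 1),16]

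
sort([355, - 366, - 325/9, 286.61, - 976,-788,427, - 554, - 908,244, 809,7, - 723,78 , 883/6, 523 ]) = [ - 976, - 908,-788, - 723, - 554, - 366, - 325/9, 7,78,883/6, 244,286.61,  355, 427,523, 809]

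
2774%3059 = 2774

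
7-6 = 1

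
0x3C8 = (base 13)596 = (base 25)1DI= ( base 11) 800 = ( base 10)968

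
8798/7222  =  4399/3611= 1.22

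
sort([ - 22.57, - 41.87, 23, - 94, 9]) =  [ -94,-41.87,  -  22.57,  9, 23 ] 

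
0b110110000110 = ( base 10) 3462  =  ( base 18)ac6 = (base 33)35u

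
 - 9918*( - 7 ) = 69426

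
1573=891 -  - 682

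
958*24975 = 23926050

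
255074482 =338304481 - 83229999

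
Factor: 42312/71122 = 2^2*3^1*41^1*827^( - 1 ) = 492/827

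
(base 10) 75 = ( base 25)30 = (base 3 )2210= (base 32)2B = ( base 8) 113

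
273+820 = 1093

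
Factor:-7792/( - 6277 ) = 2^4 * 487^1*6277^( - 1 )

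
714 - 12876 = -12162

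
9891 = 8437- - 1454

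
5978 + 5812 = 11790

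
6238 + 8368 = 14606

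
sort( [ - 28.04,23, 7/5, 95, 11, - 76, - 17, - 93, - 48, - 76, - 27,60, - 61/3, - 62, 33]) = [ - 93,  -  76,- 76,- 62, - 48, - 28.04  , - 27,-61/3,- 17, 7/5,11, 23, 33, 60,  95] 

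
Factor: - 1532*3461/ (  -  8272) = 1325563/2068= 2^(  -  2 ) * 11^ ( - 1 ) *47^(  -  1)*383^1*3461^1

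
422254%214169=208085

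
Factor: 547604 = 2^2*17^1*8053^1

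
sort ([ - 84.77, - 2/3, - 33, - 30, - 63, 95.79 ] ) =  [-84.77, - 63,  -  33,-30, - 2/3,95.79 ] 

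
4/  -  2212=- 1 + 552/553  =  -  0.00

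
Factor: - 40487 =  - 40487^1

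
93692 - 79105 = 14587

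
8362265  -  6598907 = 1763358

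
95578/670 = 142 + 219/335 = 142.65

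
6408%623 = 178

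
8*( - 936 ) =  - 7488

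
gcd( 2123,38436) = 1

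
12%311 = 12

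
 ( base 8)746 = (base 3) 200000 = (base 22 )102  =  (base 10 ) 486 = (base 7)1263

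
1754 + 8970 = 10724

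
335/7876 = 335/7876= 0.04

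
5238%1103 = 826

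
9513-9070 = 443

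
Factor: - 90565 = - 5^1*59^1 * 307^1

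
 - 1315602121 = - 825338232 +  - 490263889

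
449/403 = 1+46/403 = 1.11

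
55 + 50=105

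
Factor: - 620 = -2^2*5^1*31^1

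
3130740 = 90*34786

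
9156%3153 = 2850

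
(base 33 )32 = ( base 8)145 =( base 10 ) 101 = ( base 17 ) 5g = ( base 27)3K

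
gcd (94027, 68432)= 1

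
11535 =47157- 35622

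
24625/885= 27+ 146/177 = 27.82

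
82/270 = 41/135 =0.30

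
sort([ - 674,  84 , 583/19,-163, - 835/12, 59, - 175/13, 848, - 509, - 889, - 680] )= [ - 889, - 680, - 674 ,-509  , - 163, - 835/12, - 175/13, 583/19, 59, 84, 848]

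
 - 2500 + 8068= 5568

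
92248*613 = 56548024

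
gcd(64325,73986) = 1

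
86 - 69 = 17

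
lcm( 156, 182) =1092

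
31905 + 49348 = 81253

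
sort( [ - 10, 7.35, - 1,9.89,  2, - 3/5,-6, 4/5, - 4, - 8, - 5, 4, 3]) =[-10,- 8, - 6, - 5,- 4, - 1, - 3/5, 4/5, 2 , 3, 4, 7.35, 9.89 ] 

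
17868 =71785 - 53917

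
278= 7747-7469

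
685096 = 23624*29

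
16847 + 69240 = 86087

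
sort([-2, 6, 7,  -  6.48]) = [-6.48,-2, 6,7 ] 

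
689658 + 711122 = 1400780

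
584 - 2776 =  - 2192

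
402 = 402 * 1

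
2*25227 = 50454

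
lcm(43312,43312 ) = 43312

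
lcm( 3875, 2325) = 11625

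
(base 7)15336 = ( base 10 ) 4290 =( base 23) 82c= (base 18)D46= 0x10C2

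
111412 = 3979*28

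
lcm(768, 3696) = 59136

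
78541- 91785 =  - 13244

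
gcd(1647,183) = 183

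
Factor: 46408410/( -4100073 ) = - 15469470/1366691 = - 2^1*3^2*5^1*29^1*1123^ ( - 1)*1217^( - 1)*5927^1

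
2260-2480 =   -  220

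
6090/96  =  1015/16 = 63.44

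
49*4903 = 240247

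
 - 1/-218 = 1/218 = 0.00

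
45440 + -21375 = 24065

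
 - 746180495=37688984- 783869479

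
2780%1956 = 824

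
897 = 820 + 77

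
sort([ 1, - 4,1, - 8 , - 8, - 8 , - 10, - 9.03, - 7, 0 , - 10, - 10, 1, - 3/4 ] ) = [-10, - 10, - 10, - 9.03, - 8, - 8, - 8, - 7,  -  4, - 3/4, 0, 1 , 1,1]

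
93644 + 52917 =146561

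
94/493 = 94/493 = 0.19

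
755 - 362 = 393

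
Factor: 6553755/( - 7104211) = -3^2*5^1 * 13^1*17^1*67^( - 1 )*659^1*106033^(  -  1)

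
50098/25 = 50098/25 = 2003.92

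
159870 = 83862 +76008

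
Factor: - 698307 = -3^1*19^1*12251^1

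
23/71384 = 23/71384 = 0.00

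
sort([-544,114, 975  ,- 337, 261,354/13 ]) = [-544, - 337,354/13,114, 261, 975 ] 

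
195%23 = 11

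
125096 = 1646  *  76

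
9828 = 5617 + 4211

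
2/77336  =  1/38668 = 0.00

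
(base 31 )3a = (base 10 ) 103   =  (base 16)67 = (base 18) 5D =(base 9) 124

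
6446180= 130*49586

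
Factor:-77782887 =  - 3^2*7^1*13^1*73^1*1301^1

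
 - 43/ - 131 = 43/131 = 0.33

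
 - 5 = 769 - 774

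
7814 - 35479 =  - 27665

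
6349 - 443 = 5906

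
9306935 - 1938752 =7368183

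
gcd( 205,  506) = 1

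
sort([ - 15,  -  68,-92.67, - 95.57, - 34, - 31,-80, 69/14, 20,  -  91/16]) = [  -  95.57,-92.67, - 80, - 68, - 34, - 31, - 15, -91/16,69/14, 20]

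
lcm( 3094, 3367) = 114478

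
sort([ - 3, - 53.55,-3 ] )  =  [ - 53.55, - 3 , - 3 ]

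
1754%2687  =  1754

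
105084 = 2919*36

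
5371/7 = 5371/7=767.29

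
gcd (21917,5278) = 7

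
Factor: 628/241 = 2^2*157^1*241^( - 1 )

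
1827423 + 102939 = 1930362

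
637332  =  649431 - 12099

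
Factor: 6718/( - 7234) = - 3359/3617 = - 3359^1*3617^( - 1 )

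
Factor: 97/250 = 2^( - 1 )*5^(-3)*97^1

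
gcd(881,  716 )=1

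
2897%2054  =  843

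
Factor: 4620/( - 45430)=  - 6/59 = - 2^1*3^1 * 59^ (-1) 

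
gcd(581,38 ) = 1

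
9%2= 1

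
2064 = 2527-463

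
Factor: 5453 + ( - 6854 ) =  - 1401 = - 3^1*467^1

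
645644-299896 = 345748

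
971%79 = 23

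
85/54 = 85/54 = 1.57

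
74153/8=9269 + 1/8 = 9269.12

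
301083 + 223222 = 524305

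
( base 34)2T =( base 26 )3J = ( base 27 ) 3g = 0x61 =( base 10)97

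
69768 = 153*456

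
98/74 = 1 +12/37 = 1.32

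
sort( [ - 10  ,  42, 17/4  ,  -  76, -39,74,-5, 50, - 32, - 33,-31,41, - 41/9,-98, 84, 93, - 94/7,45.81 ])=[ - 98,  -  76,  -  39, - 33, - 32, - 31,  -  94/7,-10, -5, - 41/9, 17/4,  41, 42,45.81, 50, 74, 84, 93] 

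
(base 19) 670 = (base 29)2L8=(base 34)1xl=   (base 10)2299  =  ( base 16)8FB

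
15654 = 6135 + 9519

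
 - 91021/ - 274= 91021/274 = 332.19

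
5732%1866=134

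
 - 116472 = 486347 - 602819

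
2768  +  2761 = 5529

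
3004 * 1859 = 5584436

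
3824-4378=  - 554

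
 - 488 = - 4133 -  - 3645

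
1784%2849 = 1784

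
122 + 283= 405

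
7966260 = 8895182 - 928922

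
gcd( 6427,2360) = 1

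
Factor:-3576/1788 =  - 2 = - 2^1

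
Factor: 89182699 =383^1 *232853^1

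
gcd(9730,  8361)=1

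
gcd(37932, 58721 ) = 1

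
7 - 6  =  1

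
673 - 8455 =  - 7782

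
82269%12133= 9471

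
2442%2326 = 116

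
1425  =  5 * 285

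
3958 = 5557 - 1599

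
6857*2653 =18191621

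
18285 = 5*3657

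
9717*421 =4090857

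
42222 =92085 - 49863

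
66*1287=84942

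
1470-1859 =  -  389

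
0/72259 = 0 = 0.00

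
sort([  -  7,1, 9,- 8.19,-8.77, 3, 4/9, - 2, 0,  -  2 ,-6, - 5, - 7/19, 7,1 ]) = [ - 8.77, - 8.19,-7,-6 , - 5, - 2 , - 2, - 7/19 , 0,4/9,1,1, 3, 7,9]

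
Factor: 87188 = 2^2*71^1 * 307^1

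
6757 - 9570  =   - 2813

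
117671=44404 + 73267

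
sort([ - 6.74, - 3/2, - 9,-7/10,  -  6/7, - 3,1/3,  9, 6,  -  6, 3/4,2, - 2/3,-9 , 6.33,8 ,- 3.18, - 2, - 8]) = [ - 9,- 9, - 8, - 6.74,-6, - 3.18, - 3, - 2, - 3/2, - 6/7,-7/10, - 2/3,1/3,  3/4,  2, 6, 6.33, 8,9 ] 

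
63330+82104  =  145434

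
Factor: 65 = 5^1*13^1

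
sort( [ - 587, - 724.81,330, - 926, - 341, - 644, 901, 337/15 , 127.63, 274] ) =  [ - 926,- 724.81,-644, - 587, - 341, 337/15,127.63, 274,330,901 ]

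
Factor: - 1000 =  - 2^3*5^3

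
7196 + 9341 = 16537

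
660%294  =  72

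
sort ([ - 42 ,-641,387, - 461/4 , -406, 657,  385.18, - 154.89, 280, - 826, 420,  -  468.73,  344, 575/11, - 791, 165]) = [ - 826, - 791, - 641 , - 468.73,  -  406,  -  154.89, - 461/4, -42, 575/11,165, 280, 344,385.18,387,420, 657]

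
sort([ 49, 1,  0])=[ 0,  1, 49]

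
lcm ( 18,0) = 0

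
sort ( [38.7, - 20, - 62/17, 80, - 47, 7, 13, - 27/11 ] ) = [- 47, - 20, -62/17, - 27/11,7 , 13, 38.7 , 80]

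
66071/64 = 1032  +  23/64= 1032.36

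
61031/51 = 1196 + 35/51 = 1196.69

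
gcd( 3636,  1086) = 6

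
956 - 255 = 701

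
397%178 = 41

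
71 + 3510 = 3581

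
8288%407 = 148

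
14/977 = 14/977 = 0.01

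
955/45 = 21  +  2/9 = 21.22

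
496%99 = 1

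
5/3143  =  5/3143 = 0.00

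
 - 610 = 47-657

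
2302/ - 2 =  - 1151+0/1 = -1151.00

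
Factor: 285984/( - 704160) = - 5^( - 1 )*163^( - 1) * 331^1  =  - 331/815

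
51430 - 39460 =11970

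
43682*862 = 37653884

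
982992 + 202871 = 1185863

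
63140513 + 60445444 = 123585957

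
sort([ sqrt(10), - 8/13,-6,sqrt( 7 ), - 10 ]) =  [  -  10, - 6, - 8/13, sqrt(7 ), sqrt( 10) ]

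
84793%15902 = 5283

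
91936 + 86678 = 178614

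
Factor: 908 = 2^2*227^1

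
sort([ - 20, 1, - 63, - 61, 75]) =[ - 63  , - 61,- 20, 1,75 ] 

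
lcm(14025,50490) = 252450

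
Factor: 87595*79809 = 6990869355= 3^1 * 5^1*37^1*719^1 *17519^1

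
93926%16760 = 10126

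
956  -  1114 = -158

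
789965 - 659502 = 130463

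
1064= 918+146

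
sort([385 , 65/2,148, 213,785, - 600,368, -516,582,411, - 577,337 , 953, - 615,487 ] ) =[ - 615 , - 600, - 577,-516,65/2 , 148,  213,337, 368,385, 411,487, 582,785 , 953 ] 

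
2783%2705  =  78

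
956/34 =28+2/17= 28.12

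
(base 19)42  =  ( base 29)2K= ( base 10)78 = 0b1001110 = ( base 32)2e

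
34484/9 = 34484/9 = 3831.56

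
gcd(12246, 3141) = 3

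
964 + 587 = 1551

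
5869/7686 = 5869/7686= 0.76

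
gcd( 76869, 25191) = 81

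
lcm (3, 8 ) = 24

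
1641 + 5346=6987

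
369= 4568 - 4199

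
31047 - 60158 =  - 29111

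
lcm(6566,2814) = 19698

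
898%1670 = 898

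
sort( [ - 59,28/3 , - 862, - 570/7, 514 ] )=[ - 862, - 570/7, - 59,28/3,514]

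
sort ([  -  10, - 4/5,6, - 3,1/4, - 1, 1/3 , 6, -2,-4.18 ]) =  [- 10, - 4.18,-3, - 2, - 1, - 4/5 , 1/4,1/3,  6,  6 ]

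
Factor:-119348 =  - 2^2 * 29837^1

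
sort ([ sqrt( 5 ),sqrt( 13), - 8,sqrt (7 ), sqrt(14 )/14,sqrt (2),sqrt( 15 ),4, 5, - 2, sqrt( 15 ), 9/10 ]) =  [ - 8,-2,sqrt( 14 )/14,9/10,sqrt( 2),sqrt(5),sqrt ( 7 ), sqrt(13),  sqrt (15 ), sqrt(15 ),  4, 5 ]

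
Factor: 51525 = 3^2 * 5^2*  229^1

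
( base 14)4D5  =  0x3CB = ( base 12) 68B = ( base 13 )599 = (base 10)971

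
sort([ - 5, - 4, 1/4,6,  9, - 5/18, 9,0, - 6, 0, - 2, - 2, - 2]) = [-6, - 5, - 4,- 2,  -  2,  -  2,  -  5/18,0,0,1/4,6,  9, 9]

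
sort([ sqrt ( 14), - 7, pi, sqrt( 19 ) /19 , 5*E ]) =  [ - 7, sqrt( 19 )/19, pi , sqrt(14), 5*E ] 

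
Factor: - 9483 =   -  3^1*29^1*109^1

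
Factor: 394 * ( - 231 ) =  -2^1*3^1*7^1* 11^1*197^1 = - 91014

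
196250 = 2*98125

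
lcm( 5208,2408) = 223944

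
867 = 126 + 741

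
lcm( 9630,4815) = 9630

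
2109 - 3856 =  - 1747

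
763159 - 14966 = 748193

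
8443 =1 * 8443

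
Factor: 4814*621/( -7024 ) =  - 1494747/3512 = -  2^( - 3)*3^3*23^1*29^1*83^1 * 439^( - 1)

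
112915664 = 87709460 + 25206204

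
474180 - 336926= 137254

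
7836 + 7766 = 15602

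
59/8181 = 59/8181 = 0.01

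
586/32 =18 + 5/16  =  18.31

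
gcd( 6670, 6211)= 1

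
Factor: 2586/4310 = 3/5  =  3^1*5^ (-1) 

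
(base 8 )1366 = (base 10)758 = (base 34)MA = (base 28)R2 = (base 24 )17e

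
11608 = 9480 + 2128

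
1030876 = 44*23429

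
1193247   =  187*6381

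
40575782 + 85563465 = 126139247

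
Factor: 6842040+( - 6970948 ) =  - 128908 = - 2^2*13^1*37^1*67^1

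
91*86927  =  7910357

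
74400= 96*775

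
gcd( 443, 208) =1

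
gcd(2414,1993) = 1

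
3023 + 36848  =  39871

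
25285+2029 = 27314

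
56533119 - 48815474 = 7717645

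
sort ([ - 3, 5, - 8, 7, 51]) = [-8, - 3, 5, 7, 51]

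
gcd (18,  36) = 18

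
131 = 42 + 89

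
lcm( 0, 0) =0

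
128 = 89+39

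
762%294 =174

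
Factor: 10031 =7^1*1433^1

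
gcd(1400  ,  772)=4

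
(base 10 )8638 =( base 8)20676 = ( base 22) HIE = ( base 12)4bba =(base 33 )7up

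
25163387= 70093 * 359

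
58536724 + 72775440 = 131312164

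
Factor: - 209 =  - 11^1*19^1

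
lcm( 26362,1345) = 131810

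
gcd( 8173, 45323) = 743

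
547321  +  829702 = 1377023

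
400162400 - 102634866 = 297527534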